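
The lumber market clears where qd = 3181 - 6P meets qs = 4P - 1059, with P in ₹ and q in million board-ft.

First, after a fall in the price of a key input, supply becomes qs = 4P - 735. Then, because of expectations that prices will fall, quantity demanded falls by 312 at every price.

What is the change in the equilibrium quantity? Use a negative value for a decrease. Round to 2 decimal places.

+69.60

Original equilibrium: 3181 - 6P = 4P - 1059 gives 4240 = 10P, so P = 424 and q = 637.
With the change applied: demand qd = 2869 - 6P, supply qs = 4P - 735.
New equilibrium: 2869 - 6P = 4P - 735 ⇒ 3604 = 10P ⇒ P = 360.4, q = 706.6.
Δq = 706.6 − 637 = +69.60.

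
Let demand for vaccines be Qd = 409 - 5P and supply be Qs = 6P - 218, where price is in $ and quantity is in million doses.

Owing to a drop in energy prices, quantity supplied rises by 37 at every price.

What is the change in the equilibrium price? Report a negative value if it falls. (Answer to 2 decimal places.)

-3.36

Initially, 409 - 5P = 6P - 218, so 627 = 11P and P = 57, Q = 124.
After the shift, demand is Qd = 409 - 5P and supply is Qs = 6P - 181.
Equate the new curves: 409 - 5P = 6P - 181, giving 590 = 11P, P = 590/11 ≈ 53.6364, Q = 1549/11 ≈ 140.8182.
ΔP = 53.6364 − 57 = -3.36.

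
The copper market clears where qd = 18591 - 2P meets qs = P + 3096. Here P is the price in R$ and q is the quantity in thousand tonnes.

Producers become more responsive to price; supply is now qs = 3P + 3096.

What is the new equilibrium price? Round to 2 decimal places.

Before the shock: 18591 - 2P = P + 3096 ⇒ 15495 = 3P ⇒ P = 5165, q = 8261.
With the change applied: demand qd = 18591 - 2P, supply qs = 3P + 3096.
New equilibrium: 18591 - 2P = 3P + 3096 ⇒ 15495 = 5P ⇒ P = 3099, q = 12393.

3099.00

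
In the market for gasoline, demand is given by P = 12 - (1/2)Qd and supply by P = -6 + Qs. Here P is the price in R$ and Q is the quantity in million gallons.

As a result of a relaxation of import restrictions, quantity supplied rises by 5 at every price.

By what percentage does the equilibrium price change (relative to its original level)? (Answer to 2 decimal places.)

Original equilibrium: 24 - 2P = P + 6 gives 18 = 3P, so P = 6 and Q = 12.
After the shift, demand is Qd = 24 - 2P and supply is Qs = P + 11.
New equilibrium: 24 - 2P = P + 11 ⇒ 13 = 3P ⇒ P = 13/3 ≈ 4.3333, Q = 46/3 ≈ 15.3333.
%ΔP = (4.3333 − 6) / 6 × 100 = -27.78%.

-27.78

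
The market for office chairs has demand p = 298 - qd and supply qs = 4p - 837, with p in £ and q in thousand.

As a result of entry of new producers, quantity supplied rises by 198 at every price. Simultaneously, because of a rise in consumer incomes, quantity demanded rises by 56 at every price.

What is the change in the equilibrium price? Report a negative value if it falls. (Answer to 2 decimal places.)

-28.40

Solve the original market: 298 - p = 4p - 837, hence p = 227 and q = 71.
With the change applied: demand qd = 354 - p, supply qs = 4p - 639.
Equate the new curves: 354 - p = 4p - 639, giving 993 = 5p, p = 198.6, q = 155.4.
Δp = 198.6 − 227 = -28.40.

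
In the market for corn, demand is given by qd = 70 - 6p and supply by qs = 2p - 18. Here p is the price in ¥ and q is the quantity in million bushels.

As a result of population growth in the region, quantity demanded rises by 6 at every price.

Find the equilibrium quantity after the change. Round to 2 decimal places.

Before the shock: 70 - 6p = 2p - 18 ⇒ 88 = 8p ⇒ p = 11, q = 4.
With the change applied: demand qd = 76 - 6p, supply qs = 2p - 18.
Setting them equal: 76 - 6p = 2p - 18 → 94 = 8p, so p = 11.75 and q = 5.5.

5.50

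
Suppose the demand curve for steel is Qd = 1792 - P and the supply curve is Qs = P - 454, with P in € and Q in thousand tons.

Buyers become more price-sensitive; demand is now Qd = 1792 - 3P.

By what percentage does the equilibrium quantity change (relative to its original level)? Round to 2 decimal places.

-83.93

Solve the original market: 1792 - P = P - 454, hence P = 1123 and Q = 669.
The new curves are Qd = 1792 - 3P (demand) and Qs = P - 454 (supply).
Equate the new curves: 1792 - 3P = P - 454, giving 2246 = 4P, P = 561.5, Q = 107.5.
%ΔQ = (107.5 − 669) / 669 × 100 = -83.93%.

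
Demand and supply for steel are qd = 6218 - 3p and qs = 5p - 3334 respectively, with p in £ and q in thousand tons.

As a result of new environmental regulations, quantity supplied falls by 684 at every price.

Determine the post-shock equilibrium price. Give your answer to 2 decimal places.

Original equilibrium: 6218 - 3p = 5p - 3334 gives 9552 = 8p, so p = 1194 and q = 2636.
With the change applied: demand qd = 6218 - 3p, supply qs = 5p - 4018.
Clearing the new market: 6218 - 3p = 5p - 4018, so p = 1279.5 and q = 2379.5.

1279.50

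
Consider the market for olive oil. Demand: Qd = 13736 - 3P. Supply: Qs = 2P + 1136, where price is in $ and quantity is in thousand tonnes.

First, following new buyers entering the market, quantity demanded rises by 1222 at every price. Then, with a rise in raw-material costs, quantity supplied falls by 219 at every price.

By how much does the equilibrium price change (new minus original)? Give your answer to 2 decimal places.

+288.20

Initially, 13736 - 3P = 2P + 1136, so 12600 = 5P and P = 2520, Q = 6176.
With the change applied: demand Qd = 14958 - 3P, supply Qs = 2P + 917.
Equate the new curves: 14958 - 3P = 2P + 917, giving 14041 = 5P, P = 2808.2, Q = 6533.4.
ΔP = 2808.2 − 2520 = +288.20.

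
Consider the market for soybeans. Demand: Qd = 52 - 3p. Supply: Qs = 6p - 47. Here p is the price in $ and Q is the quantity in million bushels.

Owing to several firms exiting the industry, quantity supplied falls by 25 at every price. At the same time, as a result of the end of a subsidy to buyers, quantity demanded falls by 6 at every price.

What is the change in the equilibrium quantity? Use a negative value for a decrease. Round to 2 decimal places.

-12.33

Initially, 52 - 3p = 6p - 47, so 99 = 9p and p = 11, Q = 19.
With the change applied: demand Qd = 46 - 3p, supply Qs = 6p - 72.
New equilibrium: 46 - 3p = 6p - 72 ⇒ 118 = 9p ⇒ p = 118/9 ≈ 13.1111, Q = 20/3 ≈ 6.6667.
ΔQ = 6.6667 − 19 = -12.33.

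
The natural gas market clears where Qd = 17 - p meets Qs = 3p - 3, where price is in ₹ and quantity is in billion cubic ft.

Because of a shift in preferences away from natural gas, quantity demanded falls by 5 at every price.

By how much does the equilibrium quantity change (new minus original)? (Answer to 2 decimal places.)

Solve the original market: 17 - p = 3p - 3, hence p = 5 and Q = 12.
The new curves are Qd = 12 - p (demand) and Qs = 3p - 3 (supply).
New equilibrium: 12 - p = 3p - 3 ⇒ 15 = 4p ⇒ p = 3.75, Q = 8.25.
ΔQ = 8.25 − 12 = -3.75.

-3.75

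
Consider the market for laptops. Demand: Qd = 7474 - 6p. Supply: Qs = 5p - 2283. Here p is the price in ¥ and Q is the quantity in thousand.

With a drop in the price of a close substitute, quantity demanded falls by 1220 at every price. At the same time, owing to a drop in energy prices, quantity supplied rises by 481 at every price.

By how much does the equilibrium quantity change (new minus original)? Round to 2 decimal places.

-292.18

Original equilibrium: 7474 - 6p = 5p - 2283 gives 9757 = 11p, so p = 887 and Q = 2152.
The new curves are Qd = 6254 - 6p (demand) and Qs = 5p - 1802 (supply).
Setting them equal: 6254 - 6p = 5p - 1802 → 8056 = 11p, so p = 8056/11 ≈ 732.3636 and Q = 20458/11 ≈ 1859.8182.
ΔQ = 1859.8182 − 2152 = -292.18.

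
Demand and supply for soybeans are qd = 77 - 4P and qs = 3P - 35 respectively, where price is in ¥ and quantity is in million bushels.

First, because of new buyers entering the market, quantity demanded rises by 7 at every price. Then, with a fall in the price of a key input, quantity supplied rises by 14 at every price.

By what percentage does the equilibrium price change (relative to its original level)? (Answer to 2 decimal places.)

-6.25

Initially, 77 - 4P = 3P - 35, so 112 = 7P and P = 16, q = 13.
After the shift, demand is qd = 84 - 4P and supply is qs = 3P - 21.
New equilibrium: 84 - 4P = 3P - 21 ⇒ 105 = 7P ⇒ P = 15, q = 24.
%ΔP = (15 − 16) / 16 × 100 = -6.25%.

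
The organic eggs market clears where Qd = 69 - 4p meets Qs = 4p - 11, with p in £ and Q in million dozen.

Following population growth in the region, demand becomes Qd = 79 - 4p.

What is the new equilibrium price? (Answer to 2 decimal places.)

Solve the original market: 69 - 4p = 4p - 11, hence p = 10 and Q = 29.
The new curves are Qd = 79 - 4p (demand) and Qs = 4p - 11 (supply).
Clearing the new market: 79 - 4p = 4p - 11, so p = 11.25 and Q = 34.

11.25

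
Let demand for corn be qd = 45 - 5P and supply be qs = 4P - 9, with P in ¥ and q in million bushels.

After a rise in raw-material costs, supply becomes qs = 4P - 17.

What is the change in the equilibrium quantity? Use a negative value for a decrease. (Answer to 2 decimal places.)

Initially, 45 - 5P = 4P - 9, so 54 = 9P and P = 6, q = 15.
After the shift, demand is qd = 45 - 5P and supply is qs = 4P - 17.
Equate the new curves: 45 - 5P = 4P - 17, giving 62 = 9P, P = 62/9 ≈ 6.8889, q = 95/9 ≈ 10.5556.
Δq = 10.5556 − 15 = -4.44.

-4.44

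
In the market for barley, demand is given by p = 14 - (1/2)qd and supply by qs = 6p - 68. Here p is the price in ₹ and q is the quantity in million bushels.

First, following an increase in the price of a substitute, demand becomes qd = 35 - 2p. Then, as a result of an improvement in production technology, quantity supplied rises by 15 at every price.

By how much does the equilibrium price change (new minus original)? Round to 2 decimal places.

-1.00

Initially, 28 - 2p = 6p - 68, so 96 = 8p and p = 12, q = 4.
With the change applied: demand qd = 35 - 2p, supply qs = 6p - 53.
New equilibrium: 35 - 2p = 6p - 53 ⇒ 88 = 8p ⇒ p = 11, q = 13.
Δp = 11 − 12 = -1.00.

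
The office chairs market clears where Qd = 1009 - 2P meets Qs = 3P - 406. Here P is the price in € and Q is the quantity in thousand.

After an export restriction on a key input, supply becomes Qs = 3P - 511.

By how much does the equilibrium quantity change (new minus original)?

-42

Original equilibrium: 1009 - 2P = 3P - 406 gives 1415 = 5P, so P = 283 and Q = 443.
With the change applied: demand Qd = 1009 - 2P, supply Qs = 3P - 511.
New equilibrium: 1009 - 2P = 3P - 511 ⇒ 1520 = 5P ⇒ P = 304, Q = 401.
ΔQ = 401 − 443 = -42.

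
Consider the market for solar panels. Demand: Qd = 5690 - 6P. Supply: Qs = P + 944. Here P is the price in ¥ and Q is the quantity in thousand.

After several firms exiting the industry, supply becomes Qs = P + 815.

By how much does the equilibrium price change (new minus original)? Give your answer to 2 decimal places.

Initially, 5690 - 6P = P + 944, so 4746 = 7P and P = 678, Q = 1622.
The new curves are Qd = 5690 - 6P (demand) and Qs = P + 815 (supply).
New equilibrium: 5690 - 6P = P + 815 ⇒ 4875 = 7P ⇒ P = 4875/7 ≈ 696.4286, Q = 10580/7 ≈ 1511.4286.
ΔP = 696.4286 − 678 = +18.43.

+18.43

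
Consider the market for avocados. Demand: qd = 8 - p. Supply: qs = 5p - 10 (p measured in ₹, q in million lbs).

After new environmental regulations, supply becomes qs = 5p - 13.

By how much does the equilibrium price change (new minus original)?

+0.5

Before the shock: 8 - p = 5p - 10 ⇒ 18 = 6p ⇒ p = 3, q = 5.
The new curves are qd = 8 - p (demand) and qs = 5p - 13 (supply).
Setting them equal: 8 - p = 5p - 13 → 21 = 6p, so p = 3.5 and q = 4.5.
Δp = 3.5 − 3 = +0.5.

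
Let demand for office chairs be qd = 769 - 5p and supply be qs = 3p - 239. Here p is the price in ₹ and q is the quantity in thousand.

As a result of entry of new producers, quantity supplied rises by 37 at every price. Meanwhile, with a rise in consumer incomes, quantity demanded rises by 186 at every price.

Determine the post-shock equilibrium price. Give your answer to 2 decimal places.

144.63

Initially, 769 - 5p = 3p - 239, so 1008 = 8p and p = 126, q = 139.
With the change applied: demand qd = 955 - 5p, supply qs = 3p - 202.
Clearing the new market: 955 - 5p = 3p - 202, so p = 144.625 and q = 231.875.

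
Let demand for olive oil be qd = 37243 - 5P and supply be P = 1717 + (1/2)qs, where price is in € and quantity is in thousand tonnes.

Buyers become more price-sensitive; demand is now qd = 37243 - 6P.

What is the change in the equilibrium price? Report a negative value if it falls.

-726.375

Solve the original market: 37243 - 5P = 2P - 3434, hence P = 5811 and q = 8188.
After the shift, demand is qd = 37243 - 6P and supply is qs = 2P - 3434.
New equilibrium: 37243 - 6P = 2P - 3434 ⇒ 40677 = 8P ⇒ P = 5084.625, q = 6735.25.
ΔP = 5084.625 − 5811 = -726.375.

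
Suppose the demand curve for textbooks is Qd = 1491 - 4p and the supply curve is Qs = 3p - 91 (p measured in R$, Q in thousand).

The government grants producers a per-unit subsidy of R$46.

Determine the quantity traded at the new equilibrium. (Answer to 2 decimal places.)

665.86

Before the shock: 1491 - 4p = 3p - 91 ⇒ 1582 = 7p ⇒ p = 226, Q = 587.
Since sellers receive the price plus the subsidy, the effective supply curve becomes Qs = 3p + 47.
Equate the new curves: 1491 - 4p = 3p + 47, giving 1444 = 7p, p = 1444/7 ≈ 206.2857, Q = 4661/7 ≈ 665.8571.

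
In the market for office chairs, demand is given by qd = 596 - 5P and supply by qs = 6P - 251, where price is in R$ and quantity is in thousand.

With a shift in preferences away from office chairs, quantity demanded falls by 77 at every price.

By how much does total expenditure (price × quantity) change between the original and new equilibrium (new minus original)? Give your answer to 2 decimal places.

Solve the original market: 596 - 5P = 6P - 251, hence P = 77 and q = 211.
After the shift, demand is qd = 519 - 5P and supply is qs = 6P - 251.
Setting them equal: 519 - 5P = 6P - 251 → 770 = 11P, so P = 70 and q = 169.
Expenditure moves from 77×211 = 16247 to 70×169 = 11830; change = -4417.00.

-4417.00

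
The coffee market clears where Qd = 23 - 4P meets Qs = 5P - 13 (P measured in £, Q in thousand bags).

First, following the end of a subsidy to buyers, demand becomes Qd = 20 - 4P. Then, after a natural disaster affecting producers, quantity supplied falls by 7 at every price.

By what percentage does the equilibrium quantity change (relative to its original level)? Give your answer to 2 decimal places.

Before the shock: 23 - 4P = 5P - 13 ⇒ 36 = 9P ⇒ P = 4, Q = 7.
With the change applied: demand Qd = 20 - 4P, supply Qs = 5P - 20.
Setting them equal: 20 - 4P = 5P - 20 → 40 = 9P, so P = 40/9 ≈ 4.4444 and Q = 20/9 ≈ 2.2222.
%ΔQ = (2.2222 − 7) / 7 × 100 = -68.25%.

-68.25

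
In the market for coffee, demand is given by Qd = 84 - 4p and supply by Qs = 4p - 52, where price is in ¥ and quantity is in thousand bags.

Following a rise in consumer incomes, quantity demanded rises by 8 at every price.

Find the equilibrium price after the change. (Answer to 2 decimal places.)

Before the shock: 84 - 4p = 4p - 52 ⇒ 136 = 8p ⇒ p = 17, Q = 16.
After the shift, demand is Qd = 92 - 4p and supply is Qs = 4p - 52.
Equate the new curves: 92 - 4p = 4p - 52, giving 144 = 8p, p = 18, Q = 20.

18.00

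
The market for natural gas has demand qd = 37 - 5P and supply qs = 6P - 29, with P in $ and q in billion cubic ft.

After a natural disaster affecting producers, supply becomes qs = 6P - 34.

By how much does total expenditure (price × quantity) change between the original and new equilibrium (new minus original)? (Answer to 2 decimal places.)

Solve the original market: 37 - 5P = 6P - 29, hence P = 6 and q = 7.
With the change applied: demand qd = 37 - 5P, supply qs = 6P - 34.
Equate the new curves: 37 - 5P = 6P - 34, giving 71 = 11P, P = 71/11 ≈ 6.4545, q = 52/11 ≈ 4.7273.
Expenditure moves from 6×7 = 42 to 6.4545×4.7273 = 30.5124; change = -11.49.

-11.49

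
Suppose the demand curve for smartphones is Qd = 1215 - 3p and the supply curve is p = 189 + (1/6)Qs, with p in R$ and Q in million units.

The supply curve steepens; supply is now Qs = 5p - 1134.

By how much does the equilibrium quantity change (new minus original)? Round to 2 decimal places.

Initially, 1215 - 3p = 6p - 1134, so 2349 = 9p and p = 261, Q = 432.
With the change applied: demand Qd = 1215 - 3p, supply Qs = 5p - 1134.
New equilibrium: 1215 - 3p = 5p - 1134 ⇒ 2349 = 8p ⇒ p = 293.625, Q = 334.125.
ΔQ = 334.125 − 432 = -97.88.

-97.88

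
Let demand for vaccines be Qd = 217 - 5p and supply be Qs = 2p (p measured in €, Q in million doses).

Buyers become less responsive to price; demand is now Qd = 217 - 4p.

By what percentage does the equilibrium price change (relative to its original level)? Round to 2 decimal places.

Solve the original market: 217 - 5p = 2p, hence p = 31 and Q = 62.
With the change applied: demand Qd = 217 - 4p, supply Qs = 2p.
Clearing the new market: 217 - 4p = 2p, so p = 217/6 ≈ 36.1667 and Q = 217/3 ≈ 72.3333.
%Δp = (36.1667 − 31) / 31 × 100 = +16.67%.

+16.67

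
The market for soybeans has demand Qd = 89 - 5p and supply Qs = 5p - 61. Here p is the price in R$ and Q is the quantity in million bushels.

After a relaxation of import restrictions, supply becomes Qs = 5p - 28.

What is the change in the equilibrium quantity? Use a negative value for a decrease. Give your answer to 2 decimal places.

+16.50

Initially, 89 - 5p = 5p - 61, so 150 = 10p and p = 15, Q = 14.
The shock moves the curves to Qd = 89 - 5p and Qs = 5p - 28.
Equate the new curves: 89 - 5p = 5p - 28, giving 117 = 10p, p = 11.7, Q = 30.5.
ΔQ = 30.5 − 14 = +16.50.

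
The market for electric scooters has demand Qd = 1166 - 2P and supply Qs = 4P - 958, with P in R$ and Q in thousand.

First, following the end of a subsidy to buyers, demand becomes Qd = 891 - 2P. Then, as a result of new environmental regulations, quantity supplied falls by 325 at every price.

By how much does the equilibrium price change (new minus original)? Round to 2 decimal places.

Solve the original market: 1166 - 2P = 4P - 958, hence P = 354 and Q = 458.
With the change applied: demand Qd = 891 - 2P, supply Qs = 4P - 1283.
New equilibrium: 891 - 2P = 4P - 1283 ⇒ 2174 = 6P ⇒ P = 1087/3 ≈ 362.3333, Q = 499/3 ≈ 166.3333.
ΔP = 362.3333 − 354 = +8.33.

+8.33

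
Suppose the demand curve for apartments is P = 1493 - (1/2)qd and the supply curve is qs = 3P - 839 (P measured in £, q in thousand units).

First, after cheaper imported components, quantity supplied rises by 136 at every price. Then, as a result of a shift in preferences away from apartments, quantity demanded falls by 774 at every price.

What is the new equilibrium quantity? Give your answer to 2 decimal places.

Before the shock: 2986 - 2P = 3P - 839 ⇒ 3825 = 5P ⇒ P = 765, q = 1456.
The shock moves the curves to qd = 2212 - 2P and qs = 3P - 703.
New equilibrium: 2212 - 2P = 3P - 703 ⇒ 2915 = 5P ⇒ P = 583, q = 1046.

1046.00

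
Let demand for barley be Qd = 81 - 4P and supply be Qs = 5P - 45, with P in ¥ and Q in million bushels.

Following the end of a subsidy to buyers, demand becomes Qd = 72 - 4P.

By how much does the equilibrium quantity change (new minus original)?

-5

Initially, 81 - 4P = 5P - 45, so 126 = 9P and P = 14, Q = 25.
After the shift, demand is Qd = 72 - 4P and supply is Qs = 5P - 45.
New equilibrium: 72 - 4P = 5P - 45 ⇒ 117 = 9P ⇒ P = 13, Q = 20.
ΔQ = 20 − 25 = -5.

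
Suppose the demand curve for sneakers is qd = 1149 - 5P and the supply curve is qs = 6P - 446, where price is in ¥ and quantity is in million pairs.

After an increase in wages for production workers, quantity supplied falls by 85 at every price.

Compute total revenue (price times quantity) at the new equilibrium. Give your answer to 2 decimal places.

Before the shock: 1149 - 5P = 6P - 446 ⇒ 1595 = 11P ⇒ P = 145, q = 424.
After the shift, demand is qd = 1149 - 5P and supply is qs = 6P - 531.
New equilibrium: 1149 - 5P = 6P - 531 ⇒ 1680 = 11P ⇒ P = 1680/11 ≈ 152.7273, q = 4239/11 ≈ 385.3636.
New expenditure = 152.7273 × 385.3636 = 58855.54.

58855.54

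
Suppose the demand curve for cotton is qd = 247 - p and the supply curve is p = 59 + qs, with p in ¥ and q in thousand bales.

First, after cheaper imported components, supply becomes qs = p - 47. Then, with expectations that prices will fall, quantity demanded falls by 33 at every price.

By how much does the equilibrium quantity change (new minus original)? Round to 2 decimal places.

Solve the original market: 247 - p = p - 59, hence p = 153 and q = 94.
After the shift, demand is qd = 214 - p and supply is qs = p - 47.
Setting them equal: 214 - p = p - 47 → 261 = 2p, so p = 130.5 and q = 83.5.
Δq = 83.5 − 94 = -10.50.

-10.50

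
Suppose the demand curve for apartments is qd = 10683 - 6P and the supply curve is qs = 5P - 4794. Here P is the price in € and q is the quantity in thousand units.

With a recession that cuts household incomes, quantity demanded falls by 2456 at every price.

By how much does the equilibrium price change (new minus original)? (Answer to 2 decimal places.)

-223.27

Before the shock: 10683 - 6P = 5P - 4794 ⇒ 15477 = 11P ⇒ P = 1407, q = 2241.
After the shift, demand is qd = 8227 - 6P and supply is qs = 5P - 4794.
Clearing the new market: 8227 - 6P = 5P - 4794, so P = 13021/11 ≈ 1183.7273 and q = 12371/11 ≈ 1124.6364.
ΔP = 1183.7273 − 1407 = -223.27.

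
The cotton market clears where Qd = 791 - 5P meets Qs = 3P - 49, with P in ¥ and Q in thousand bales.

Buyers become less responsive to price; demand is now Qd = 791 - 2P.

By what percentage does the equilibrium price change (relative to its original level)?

Solve the original market: 791 - 5P = 3P - 49, hence P = 105 and Q = 266.
The new curves are Qd = 791 - 2P (demand) and Qs = 3P - 49 (supply).
Equate the new curves: 791 - 2P = 3P - 49, giving 840 = 5P, P = 168, Q = 455.
%ΔP = (168 − 105) / 105 × 100 = +60%.

+60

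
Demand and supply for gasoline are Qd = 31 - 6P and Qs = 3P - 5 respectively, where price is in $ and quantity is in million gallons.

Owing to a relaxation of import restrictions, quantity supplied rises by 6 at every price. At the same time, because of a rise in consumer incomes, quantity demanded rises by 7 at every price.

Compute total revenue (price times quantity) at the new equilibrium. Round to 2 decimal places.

Solve the original market: 31 - 6P = 3P - 5, hence P = 4 and Q = 7.
The new curves are Qd = 38 - 6P (demand) and Qs = 3P + 1 (supply).
Clearing the new market: 38 - 6P = 3P + 1, so P = 37/9 ≈ 4.1111 and Q = 40/3 ≈ 13.3333.
New expenditure = 4.1111 × 13.3333 = 54.81.

54.81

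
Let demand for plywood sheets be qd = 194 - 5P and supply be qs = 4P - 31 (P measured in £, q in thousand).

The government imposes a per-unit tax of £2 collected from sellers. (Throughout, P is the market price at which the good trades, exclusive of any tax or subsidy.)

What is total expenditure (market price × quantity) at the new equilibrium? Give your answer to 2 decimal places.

1671.27

Original equilibrium: 194 - 5P = 4P - 31 gives 225 = 9P, so P = 25 and q = 69.
Since sellers keep the price net of the tax, the effective supply curve becomes qs = 4P - 39.
Setting them equal: 194 - 5P = 4P - 39 → 233 = 9P, so P = 233/9 ≈ 25.8889 and q = 581/9 ≈ 64.5556.
New expenditure = 25.8889 × 64.5556 = 1671.27.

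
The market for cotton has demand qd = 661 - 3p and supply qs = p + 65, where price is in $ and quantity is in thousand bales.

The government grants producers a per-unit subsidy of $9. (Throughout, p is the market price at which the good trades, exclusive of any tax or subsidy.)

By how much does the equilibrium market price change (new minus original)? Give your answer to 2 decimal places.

-2.25

Before the shock: 661 - 3p = p + 65 ⇒ 596 = 4p ⇒ p = 149, q = 214.
Since sellers receive the price plus the subsidy, the effective supply curve becomes qs = p + 74.
Setting them equal: 661 - 3p = p + 74 → 587 = 4p, so p = 146.75 and q = 220.75.
Δp = 146.75 − 149 = -2.25.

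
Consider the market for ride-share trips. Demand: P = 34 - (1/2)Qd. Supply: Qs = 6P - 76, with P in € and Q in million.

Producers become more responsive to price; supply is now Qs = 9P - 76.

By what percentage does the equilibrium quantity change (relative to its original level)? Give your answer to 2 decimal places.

+30.68

Solve the original market: 68 - 2P = 6P - 76, hence P = 18 and Q = 32.
The shock moves the curves to Qd = 68 - 2P and Qs = 9P - 76.
New equilibrium: 68 - 2P = 9P - 76 ⇒ 144 = 11P ⇒ P = 144/11 ≈ 13.0909, Q = 460/11 ≈ 41.8182.
%ΔQ = (41.8182 − 32) / 32 × 100 = +30.68%.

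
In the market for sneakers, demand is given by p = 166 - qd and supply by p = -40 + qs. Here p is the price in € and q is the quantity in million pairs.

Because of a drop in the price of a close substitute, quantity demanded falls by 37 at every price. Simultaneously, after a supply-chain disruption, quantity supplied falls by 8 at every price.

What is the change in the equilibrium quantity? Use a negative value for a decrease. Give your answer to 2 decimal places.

Before the shock: 166 - p = p + 40 ⇒ 126 = 2p ⇒ p = 63, q = 103.
The shock moves the curves to qd = 129 - p and qs = p + 32.
New equilibrium: 129 - p = p + 32 ⇒ 97 = 2p ⇒ p = 48.5, q = 80.5.
Δq = 80.5 − 103 = -22.50.

-22.50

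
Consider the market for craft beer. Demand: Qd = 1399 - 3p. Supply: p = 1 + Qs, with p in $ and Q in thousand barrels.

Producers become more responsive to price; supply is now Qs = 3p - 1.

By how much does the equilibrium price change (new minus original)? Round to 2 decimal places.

-116.67

Initially, 1399 - 3p = p - 1, so 1400 = 4p and p = 350, Q = 349.
After the shift, demand is Qd = 1399 - 3p and supply is Qs = 3p - 1.
Equate the new curves: 1399 - 3p = 3p - 1, giving 1400 = 6p, p = 700/3 ≈ 233.3333, Q = 699.
Δp = 233.3333 − 350 = -116.67.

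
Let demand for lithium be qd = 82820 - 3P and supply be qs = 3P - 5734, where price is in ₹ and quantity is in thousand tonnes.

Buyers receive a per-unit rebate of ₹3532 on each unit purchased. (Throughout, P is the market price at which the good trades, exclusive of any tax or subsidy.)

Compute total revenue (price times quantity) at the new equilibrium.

Initially, 82820 - 3P = 3P - 5734, so 88554 = 6P and P = 14759, q = 38543.
Since buyers' out-of-pocket price is the market price minus the rebate, the effective demand curve becomes qd = 93416 - 3P.
New equilibrium: 93416 - 3P = 3P - 5734 ⇒ 99150 = 6P ⇒ P = 16525, q = 43841.
New expenditure = 16525 × 43841 = 724472525.

724472525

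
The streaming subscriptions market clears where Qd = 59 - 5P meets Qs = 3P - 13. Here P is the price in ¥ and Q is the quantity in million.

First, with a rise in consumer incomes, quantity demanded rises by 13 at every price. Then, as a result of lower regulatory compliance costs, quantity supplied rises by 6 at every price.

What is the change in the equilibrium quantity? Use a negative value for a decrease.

Original equilibrium: 59 - 5P = 3P - 13 gives 72 = 8P, so P = 9 and Q = 14.
The shock moves the curves to Qd = 72 - 5P and Qs = 3P - 7.
Clearing the new market: 72 - 5P = 3P - 7, so P = 9.875 and Q = 22.625.
ΔQ = 22.625 − 14 = +8.625.

+8.625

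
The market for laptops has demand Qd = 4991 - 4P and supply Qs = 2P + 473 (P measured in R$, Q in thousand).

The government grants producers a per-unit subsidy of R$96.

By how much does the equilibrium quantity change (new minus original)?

+128

Solve the original market: 4991 - 4P = 2P + 473, hence P = 753 and Q = 1979.
Since sellers receive the price plus the subsidy, the effective supply curve becomes Qs = 2P + 665.
New equilibrium: 4991 - 4P = 2P + 665 ⇒ 4326 = 6P ⇒ P = 721, Q = 2107.
ΔQ = 2107 − 1979 = +128.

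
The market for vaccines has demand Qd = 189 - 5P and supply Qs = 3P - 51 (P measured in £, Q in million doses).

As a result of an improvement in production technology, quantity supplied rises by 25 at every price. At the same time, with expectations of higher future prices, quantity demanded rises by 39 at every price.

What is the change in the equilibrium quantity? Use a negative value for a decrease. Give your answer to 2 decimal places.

+30.25

Before the shock: 189 - 5P = 3P - 51 ⇒ 240 = 8P ⇒ P = 30, Q = 39.
With the change applied: demand Qd = 228 - 5P, supply Qs = 3P - 26.
New equilibrium: 228 - 5P = 3P - 26 ⇒ 254 = 8P ⇒ P = 31.75, Q = 69.25.
ΔQ = 69.25 − 39 = +30.25.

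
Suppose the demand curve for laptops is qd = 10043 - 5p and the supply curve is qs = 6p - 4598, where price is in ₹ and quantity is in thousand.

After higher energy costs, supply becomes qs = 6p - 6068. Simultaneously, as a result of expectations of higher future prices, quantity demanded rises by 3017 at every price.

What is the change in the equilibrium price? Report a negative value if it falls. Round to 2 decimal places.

Solve the original market: 10043 - 5p = 6p - 4598, hence p = 1331 and q = 3388.
The shock moves the curves to qd = 13060 - 5p and qs = 6p - 6068.
Equate the new curves: 13060 - 5p = 6p - 6068, giving 19128 = 11p, p = 19128/11 ≈ 1738.9091, q = 48020/11 ≈ 4365.4545.
Δp = 1738.9091 − 1331 = +407.91.

+407.91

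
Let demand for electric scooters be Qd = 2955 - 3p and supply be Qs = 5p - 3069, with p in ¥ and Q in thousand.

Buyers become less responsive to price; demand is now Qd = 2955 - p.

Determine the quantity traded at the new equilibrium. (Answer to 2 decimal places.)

1951.00

Initially, 2955 - 3p = 5p - 3069, so 6024 = 8p and p = 753, Q = 696.
With the change applied: demand Qd = 2955 - p, supply Qs = 5p - 3069.
New equilibrium: 2955 - p = 5p - 3069 ⇒ 6024 = 6p ⇒ p = 1004, Q = 1951.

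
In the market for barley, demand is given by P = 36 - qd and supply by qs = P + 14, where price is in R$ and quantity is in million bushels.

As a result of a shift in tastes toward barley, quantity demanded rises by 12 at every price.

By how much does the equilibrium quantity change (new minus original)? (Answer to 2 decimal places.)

Original equilibrium: 36 - P = P + 14 gives 22 = 2P, so P = 11 and q = 25.
The shock moves the curves to qd = 48 - P and qs = P + 14.
Clearing the new market: 48 - P = P + 14, so P = 17 and q = 31.
Δq = 31 − 25 = +6.00.

+6.00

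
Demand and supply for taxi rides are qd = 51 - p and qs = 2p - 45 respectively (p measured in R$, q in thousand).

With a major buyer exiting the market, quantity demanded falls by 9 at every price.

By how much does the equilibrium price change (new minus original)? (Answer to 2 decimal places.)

-3.00

Original equilibrium: 51 - p = 2p - 45 gives 96 = 3p, so p = 32 and q = 19.
After the shift, demand is qd = 42 - p and supply is qs = 2p - 45.
Setting them equal: 42 - p = 2p - 45 → 87 = 3p, so p = 29 and q = 13.
Δp = 29 − 32 = -3.00.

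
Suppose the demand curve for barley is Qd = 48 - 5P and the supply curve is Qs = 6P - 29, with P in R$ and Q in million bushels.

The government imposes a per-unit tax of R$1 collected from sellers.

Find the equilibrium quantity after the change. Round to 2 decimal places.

10.27

Solve the original market: 48 - 5P = 6P - 29, hence P = 7 and Q = 13.
Since sellers keep the price net of the tax, the effective supply curve becomes Qs = 6P - 35.
Clearing the new market: 48 - 5P = 6P - 35, so P = 83/11 ≈ 7.5455 and Q = 113/11 ≈ 10.2727.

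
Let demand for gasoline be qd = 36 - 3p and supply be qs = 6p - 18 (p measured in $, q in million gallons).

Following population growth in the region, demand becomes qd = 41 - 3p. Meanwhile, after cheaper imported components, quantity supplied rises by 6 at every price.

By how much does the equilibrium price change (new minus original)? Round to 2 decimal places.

-0.11

Solve the original market: 36 - 3p = 6p - 18, hence p = 6 and q = 18.
The shock moves the curves to qd = 41 - 3p and qs = 6p - 12.
Equate the new curves: 41 - 3p = 6p - 12, giving 53 = 9p, p = 53/9 ≈ 5.8889, q = 70/3 ≈ 23.3333.
Δp = 5.8889 − 6 = -0.11.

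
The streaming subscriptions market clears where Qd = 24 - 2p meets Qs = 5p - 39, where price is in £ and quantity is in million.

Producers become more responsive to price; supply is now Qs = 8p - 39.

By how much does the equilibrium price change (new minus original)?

Initially, 24 - 2p = 5p - 39, so 63 = 7p and p = 9, Q = 6.
After the shift, demand is Qd = 24 - 2p and supply is Qs = 8p - 39.
New equilibrium: 24 - 2p = 8p - 39 ⇒ 63 = 10p ⇒ p = 6.3, Q = 11.4.
Δp = 6.3 − 9 = -2.7.

-2.7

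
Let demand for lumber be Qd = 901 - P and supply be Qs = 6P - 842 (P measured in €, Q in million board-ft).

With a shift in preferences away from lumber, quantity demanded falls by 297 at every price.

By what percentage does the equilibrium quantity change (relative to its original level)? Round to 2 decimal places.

Initially, 901 - P = 6P - 842, so 1743 = 7P and P = 249, Q = 652.
With the change applied: demand Qd = 604 - P, supply Qs = 6P - 842.
Clearing the new market: 604 - P = 6P - 842, so P = 1446/7 ≈ 206.5714 and Q = 2782/7 ≈ 397.4286.
%ΔQ = (397.4286 − 652) / 652 × 100 = -39.04%.

-39.04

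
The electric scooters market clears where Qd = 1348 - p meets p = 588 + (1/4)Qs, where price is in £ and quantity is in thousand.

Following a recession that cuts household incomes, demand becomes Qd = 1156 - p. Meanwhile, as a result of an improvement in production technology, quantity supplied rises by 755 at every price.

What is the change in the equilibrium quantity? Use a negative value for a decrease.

Original equilibrium: 1348 - p = 4p - 2352 gives 3700 = 5p, so p = 740 and Q = 608.
The new curves are Qd = 1156 - p (demand) and Qs = 4p - 1597 (supply).
Equate the new curves: 1156 - p = 4p - 1597, giving 2753 = 5p, p = 550.6, Q = 605.4.
ΔQ = 605.4 − 608 = -2.6.

-2.6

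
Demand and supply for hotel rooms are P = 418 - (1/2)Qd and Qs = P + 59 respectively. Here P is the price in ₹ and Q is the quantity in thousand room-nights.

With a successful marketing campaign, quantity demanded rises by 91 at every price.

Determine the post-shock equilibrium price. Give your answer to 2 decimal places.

289.33

Initially, 836 - 2P = P + 59, so 777 = 3P and P = 259, Q = 318.
The new curves are Qd = 927 - 2P (demand) and Qs = P + 59 (supply).
Setting them equal: 927 - 2P = P + 59 → 868 = 3P, so P = 868/3 ≈ 289.3333 and Q = 1045/3 ≈ 348.3333.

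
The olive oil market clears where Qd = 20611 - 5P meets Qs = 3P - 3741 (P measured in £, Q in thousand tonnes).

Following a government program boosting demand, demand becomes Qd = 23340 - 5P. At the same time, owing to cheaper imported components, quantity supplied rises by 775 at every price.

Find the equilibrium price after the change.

3288.25

Initially, 20611 - 5P = 3P - 3741, so 24352 = 8P and P = 3044, Q = 5391.
After the shift, demand is Qd = 23340 - 5P and supply is Qs = 3P - 2966.
Setting them equal: 23340 - 5P = 3P - 2966 → 26306 = 8P, so P = 3288.25 and Q = 6898.75.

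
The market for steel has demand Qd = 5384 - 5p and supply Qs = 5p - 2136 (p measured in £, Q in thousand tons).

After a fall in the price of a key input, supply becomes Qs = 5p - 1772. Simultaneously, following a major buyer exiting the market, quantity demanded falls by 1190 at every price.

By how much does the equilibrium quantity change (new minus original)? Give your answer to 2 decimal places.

Original equilibrium: 5384 - 5p = 5p - 2136 gives 7520 = 10p, so p = 752 and Q = 1624.
The shock moves the curves to Qd = 4194 - 5p and Qs = 5p - 1772.
New equilibrium: 4194 - 5p = 5p - 1772 ⇒ 5966 = 10p ⇒ p = 596.6, Q = 1211.
ΔQ = 1211 − 1624 = -413.00.

-413.00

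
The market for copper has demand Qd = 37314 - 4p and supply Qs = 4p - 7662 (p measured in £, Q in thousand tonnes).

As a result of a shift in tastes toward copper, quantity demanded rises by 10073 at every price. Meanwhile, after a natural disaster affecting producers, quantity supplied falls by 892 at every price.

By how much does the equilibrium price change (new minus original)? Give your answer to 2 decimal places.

Before the shock: 37314 - 4p = 4p - 7662 ⇒ 44976 = 8p ⇒ p = 5622, Q = 14826.
After the shift, demand is Qd = 47387 - 4p and supply is Qs = 4p - 8554.
Setting them equal: 47387 - 4p = 4p - 8554 → 55941 = 8p, so p = 6992.625 and Q = 19416.5.
Δp = 6992.625 − 5622 = +1370.63.

+1370.63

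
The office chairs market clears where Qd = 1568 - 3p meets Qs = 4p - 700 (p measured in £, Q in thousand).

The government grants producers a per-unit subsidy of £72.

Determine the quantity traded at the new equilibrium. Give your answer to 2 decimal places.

Initially, 1568 - 3p = 4p - 700, so 2268 = 7p and p = 324, Q = 596.
Since sellers receive the price plus the subsidy, the effective supply curve becomes Qs = 4p - 412.
Equate the new curves: 1568 - 3p = 4p - 412, giving 1980 = 7p, p = 1980/7 ≈ 282.8571, Q = 5036/7 ≈ 719.4286.

719.43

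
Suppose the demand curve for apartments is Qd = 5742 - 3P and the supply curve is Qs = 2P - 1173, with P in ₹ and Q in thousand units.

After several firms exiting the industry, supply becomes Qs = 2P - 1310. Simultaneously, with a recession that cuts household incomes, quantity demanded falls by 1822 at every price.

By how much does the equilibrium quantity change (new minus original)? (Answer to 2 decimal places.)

-811.00

Solve the original market: 5742 - 3P = 2P - 1173, hence P = 1383 and Q = 1593.
The new curves are Qd = 3920 - 3P (demand) and Qs = 2P - 1310 (supply).
Equate the new curves: 3920 - 3P = 2P - 1310, giving 5230 = 5P, P = 1046, Q = 782.
ΔQ = 782 − 1593 = -811.00.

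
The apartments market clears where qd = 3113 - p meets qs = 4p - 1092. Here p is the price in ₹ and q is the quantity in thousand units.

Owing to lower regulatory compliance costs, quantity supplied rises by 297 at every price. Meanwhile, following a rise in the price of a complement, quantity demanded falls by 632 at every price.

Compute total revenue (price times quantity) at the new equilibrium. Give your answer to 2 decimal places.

Solve the original market: 3113 - p = 4p - 1092, hence p = 841 and q = 2272.
The new curves are qd = 2481 - p (demand) and qs = 4p - 795 (supply).
New equilibrium: 2481 - p = 4p - 795 ⇒ 3276 = 5p ⇒ p = 655.2, q = 1825.8.
New expenditure = 655.2 × 1825.8 = 1196264.16.

1196264.16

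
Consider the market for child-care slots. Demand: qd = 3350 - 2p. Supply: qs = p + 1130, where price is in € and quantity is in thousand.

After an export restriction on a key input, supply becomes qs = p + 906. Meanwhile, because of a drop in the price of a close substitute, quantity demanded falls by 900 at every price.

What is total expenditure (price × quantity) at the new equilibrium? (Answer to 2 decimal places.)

731169.78

Initially, 3350 - 2p = p + 1130, so 2220 = 3p and p = 740, q = 1870.
The shock moves the curves to qd = 2450 - 2p and qs = p + 906.
New equilibrium: 2450 - 2p = p + 906 ⇒ 1544 = 3p ⇒ p = 1544/3 ≈ 514.6667, q = 4262/3 ≈ 1420.6667.
New expenditure = 514.6667 × 1420.6667 = 731169.78.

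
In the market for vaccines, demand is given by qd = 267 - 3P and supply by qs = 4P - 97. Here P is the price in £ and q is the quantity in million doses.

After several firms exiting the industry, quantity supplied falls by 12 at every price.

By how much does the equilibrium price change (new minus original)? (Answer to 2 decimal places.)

+1.71

Solve the original market: 267 - 3P = 4P - 97, hence P = 52 and q = 111.
After the shift, demand is qd = 267 - 3P and supply is qs = 4P - 109.
Setting them equal: 267 - 3P = 4P - 109 → 376 = 7P, so P = 376/7 ≈ 53.7143 and q = 741/7 ≈ 105.8571.
ΔP = 53.7143 − 52 = +1.71.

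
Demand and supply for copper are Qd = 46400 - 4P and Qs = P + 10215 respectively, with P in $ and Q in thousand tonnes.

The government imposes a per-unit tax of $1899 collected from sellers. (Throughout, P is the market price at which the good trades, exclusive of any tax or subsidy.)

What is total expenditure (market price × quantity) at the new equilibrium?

Initially, 46400 - 4P = P + 10215, so 36185 = 5P and P = 7237, Q = 17452.
Since sellers keep the price net of the tax, the effective supply curve becomes Qs = P + 8316.
Clearing the new market: 46400 - 4P = P + 8316, so P = 7616.8 and Q = 15932.8.
New expenditure = 7616.8 × 15932.8 = 121356951.04.

121356951.04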